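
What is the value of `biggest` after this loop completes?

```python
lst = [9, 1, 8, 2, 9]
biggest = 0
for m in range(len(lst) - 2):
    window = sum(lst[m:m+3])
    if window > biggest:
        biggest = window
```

Max sum of 3-element window in [9, 1, 8, 2, 9]
`biggest` takes the values: 0 → 18 → 19

Answer: 19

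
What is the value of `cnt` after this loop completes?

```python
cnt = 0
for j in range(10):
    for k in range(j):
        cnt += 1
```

Triangle number: 0+1+2+...+9
`cnt` takes the values: 0 → 1 → 2 → 3 → 4 → 5 → 6 → 7 → 8 → 9 → 10 → 11 → 12 → 13 → 14 → 15 → 16 → 17 → 18 → 19 → 20 → 21 → 22 → 23 → 24 → 25 → 26 → 27 → 28 → 29 → … → 41 → 42 → 43 → 44 → 45

Answer: 45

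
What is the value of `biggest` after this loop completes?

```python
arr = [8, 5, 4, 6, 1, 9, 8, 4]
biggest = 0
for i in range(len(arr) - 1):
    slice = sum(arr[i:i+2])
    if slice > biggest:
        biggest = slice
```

Max sum of 2-element window in [8, 5, 4, 6, 1, 9, 8, 4]
`biggest` takes the values: 0 → 13 → 17

Answer: 17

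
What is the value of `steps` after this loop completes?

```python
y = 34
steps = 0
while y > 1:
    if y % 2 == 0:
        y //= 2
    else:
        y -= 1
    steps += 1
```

Steps to reduce 34 to 1
`steps` takes the values: 0 → 1 → 2 → 3 → 4 → 5 → 6

Answer: 6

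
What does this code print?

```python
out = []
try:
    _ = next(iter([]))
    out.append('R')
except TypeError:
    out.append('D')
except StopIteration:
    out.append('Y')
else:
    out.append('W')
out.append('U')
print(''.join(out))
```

Execution trace: 'Y' (except StopIteration) → 'U' (after the try/except). Output: YU

Answer: YU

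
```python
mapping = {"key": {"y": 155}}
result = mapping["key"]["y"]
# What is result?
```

Trace:
`mapping = {"key": {"y": 155}}` → mapping = {'key': {'y': 155}}
`result = mapping["key"]["y"]` → result = 155
So result = 155

Answer: 155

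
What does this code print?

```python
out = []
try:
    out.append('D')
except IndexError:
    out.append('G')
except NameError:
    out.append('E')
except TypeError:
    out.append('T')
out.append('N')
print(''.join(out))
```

Execution trace: 'D' (try body, no exception) → 'N' (after the try/except). Output: DN

Answer: DN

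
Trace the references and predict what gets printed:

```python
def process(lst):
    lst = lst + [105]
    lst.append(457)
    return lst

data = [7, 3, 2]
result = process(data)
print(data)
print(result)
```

Key concept: rebinding parameter vs mutation.
Step by step:
`data = [7, 3, 2]` → data = [7, 3, 2]
`result = process(data)` → result = [7, 3, 2, 105, 457]
`print(data)` → prints [7, 3, 2]
`print(result)` → prints [7, 3, 2, 105, 457]

Answer:
[7, 3, 2]
[7, 3, 2, 105, 457]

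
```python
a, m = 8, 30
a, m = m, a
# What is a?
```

Trace:
`a, m = 8, 30` → a = 8; m = 30
`a, m = m, a` → a = 30; m = 8
So a = 30

Answer: 30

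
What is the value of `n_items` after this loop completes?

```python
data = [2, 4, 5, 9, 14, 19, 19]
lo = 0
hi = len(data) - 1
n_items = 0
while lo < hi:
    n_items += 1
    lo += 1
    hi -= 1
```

Iterations until pointers meet (list length 7)
`n_items` takes the values: 0 → 1 → 2 → 3

Answer: 3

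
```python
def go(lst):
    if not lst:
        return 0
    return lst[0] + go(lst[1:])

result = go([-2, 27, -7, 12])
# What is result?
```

(-2) + 27 + (-7) + 12 + 0 = 30

Answer: 30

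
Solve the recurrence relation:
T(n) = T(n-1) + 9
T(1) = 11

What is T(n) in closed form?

Unrolling: T(n) = T(1) + 9·(n-1) = 11 + 9(n-1) = 9n + 2.

Answer: T(n) = 9n + 2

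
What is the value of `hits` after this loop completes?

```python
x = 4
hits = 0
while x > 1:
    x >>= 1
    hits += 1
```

Count right shifts until 1
`hits` takes the values: 0 → 1 → 2

Answer: 2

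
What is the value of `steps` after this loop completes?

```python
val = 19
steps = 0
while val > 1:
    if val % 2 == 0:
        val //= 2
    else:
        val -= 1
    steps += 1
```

Steps to reduce 19 to 1
`steps` takes the values: 0 → 1 → 2 → 3 → 4 → 5 → 6

Answer: 6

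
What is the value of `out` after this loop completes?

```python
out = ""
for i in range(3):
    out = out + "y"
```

Repeat 'y' 3 times
`out` takes the values: "" → "y" → "yy" → "yyy"

Answer: "yyy"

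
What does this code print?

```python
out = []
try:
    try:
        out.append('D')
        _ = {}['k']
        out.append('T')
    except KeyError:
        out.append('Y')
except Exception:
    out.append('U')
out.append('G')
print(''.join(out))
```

Execution trace: 'D' (inner try body) → 'Y' (inner except KeyError) → 'G' (after the try/except). Output: DYG

Answer: DYG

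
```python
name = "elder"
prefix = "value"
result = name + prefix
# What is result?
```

Trace:
`name = "elder"` → name = 'elder'
`prefix = "value"` → prefix = 'value'
`result = name + prefix` → result = 'eldervalue'
So result = 'eldervalue'

Answer: 'eldervalue'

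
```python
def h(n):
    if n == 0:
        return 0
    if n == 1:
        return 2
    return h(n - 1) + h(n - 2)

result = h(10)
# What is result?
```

Build up from base cases: h(0)=0, h(1)=2, h(2)=2, h(3)=4, h(4)=6, h(5)=10, h(6)=16, ..., h(10)=110

Answer: 110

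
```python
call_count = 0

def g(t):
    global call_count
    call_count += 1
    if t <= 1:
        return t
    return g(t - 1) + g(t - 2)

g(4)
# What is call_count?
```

Calls(t) = 1 + Calls(t-1) + Calls(t-2); Calls(0)=Calls(1)=1. For t=4 this gives 9.

Answer: 9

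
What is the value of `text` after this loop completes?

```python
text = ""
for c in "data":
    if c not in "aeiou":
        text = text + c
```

Remove vowels from 'data'
`text` takes the values: "" → "d" → "dt"

Answer: "dt"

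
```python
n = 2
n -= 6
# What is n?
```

Trace:
`n = 2` → n = 2
`n -= 6` → n = -4
So n = -4

Answer: -4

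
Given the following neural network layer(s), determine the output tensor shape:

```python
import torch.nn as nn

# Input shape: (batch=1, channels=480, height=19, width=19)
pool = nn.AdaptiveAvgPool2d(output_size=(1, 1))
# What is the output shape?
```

Input: (1, 480, 19, 19) -> Output: (1, 480, 1, 1)

Answer: (1, 480, 1, 1)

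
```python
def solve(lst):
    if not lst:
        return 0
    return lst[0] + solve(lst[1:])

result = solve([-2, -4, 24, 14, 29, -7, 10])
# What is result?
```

(-2) + (-4) + 24 + 14 + 29 + (-7) + 10 + 0 = 64

Answer: 64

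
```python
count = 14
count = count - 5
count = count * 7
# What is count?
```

Trace:
`count = 14` → count = 14
`count = count - 5` → count = 9
`count = count * 7` → count = 63
So count = 63

Answer: 63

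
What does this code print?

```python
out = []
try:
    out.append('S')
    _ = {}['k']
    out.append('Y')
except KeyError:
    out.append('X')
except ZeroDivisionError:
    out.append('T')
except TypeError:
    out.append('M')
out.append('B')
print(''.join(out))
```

Execution trace: 'S' (try body) → 'X' (except KeyError) → 'B' (after the try/except). Output: SXB

Answer: SXB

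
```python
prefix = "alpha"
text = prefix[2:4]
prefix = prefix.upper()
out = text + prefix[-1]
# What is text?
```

Trace:
`prefix = "alpha"` → prefix = 'alpha'
`text = prefix[2:4]` → text = 'ph'
`prefix = prefix.upper()` → prefix = 'ALPHA'
`out = text + prefix[-1]` → out = 'phA'
So text = 'ph'

Answer: 'ph'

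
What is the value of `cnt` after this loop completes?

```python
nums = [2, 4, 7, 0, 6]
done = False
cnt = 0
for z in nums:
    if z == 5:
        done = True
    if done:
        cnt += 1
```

Count elements after first 5 in [2, 4, 7, 0, 6]
`cnt` takes the values: 0

Answer: 0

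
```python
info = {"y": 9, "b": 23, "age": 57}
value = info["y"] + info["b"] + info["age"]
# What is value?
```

Trace:
`info = {"y": 9, "b": 23, "age": 57}` → info = {'y': 9, 'b': 23, 'age': 57}
`value = info["y"] + info["b"] + info["age"]` → value = 89
So value = 89

Answer: 89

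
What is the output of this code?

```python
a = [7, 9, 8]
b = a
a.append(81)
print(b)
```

Key concept: basic list aliasing.
Step by step:
`a = [7, 9, 8]` → a = [7, 9, 8]
`b = a` → b = [7, 9, 8] (same object as a)
`a.append(81)` → a = [7, 9, 8, 81] (same object as b); b = [7, 9, 8, 81] (same object as a)
`print(b)` → prints [7, 9, 8, 81]

Answer: [7, 9, 8, 81]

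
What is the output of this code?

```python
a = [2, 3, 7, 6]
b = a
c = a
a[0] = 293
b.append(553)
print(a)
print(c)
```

Key concept: multiple aliases.
Step by step:
`a = [2, 3, 7, 6]` → a = [2, 3, 7, 6]
`b = a` → b = [2, 3, 7, 6] (same object as a)
`c = a` → c = [2, 3, 7, 6] (same object as a, b)
`a[0] = 293` → a = [293, 3, 7, 6] (same object as b, c); b = [293, 3, 7, 6] (same object as a, c); c = [293, 3, 7, 6] (same object as a, b)
`b.append(553)` → a = [293, 3, 7, 6, 553] (same object as b, c); b = [293, 3, 7, 6, 553] (same object as a, c); c = [293, 3, 7, 6, 553] (same object as a, b)
`print(a)` → prints [293, 3, 7, 6, 553]
`print(c)` → prints [293, 3, 7, 6, 553]

Answer:
[293, 3, 7, 6, 553]
[293, 3, 7, 6, 553]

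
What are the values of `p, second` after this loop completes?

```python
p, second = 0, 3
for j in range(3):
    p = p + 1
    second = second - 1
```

p goes 0→3, second goes 3→0
`p, second` takes the values: (0, 3) → (1, 3) → (1, 2) → (2, 2) → (2, 1) → (3, 1) → (3, 0)

Answer: 3, 0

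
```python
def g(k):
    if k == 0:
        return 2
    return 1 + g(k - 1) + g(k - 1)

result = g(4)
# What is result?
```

g(k) = 1 + 2·g(k-1), g(0)=2. Closed form: (2+1)·2^4 - 1 = 47.

Answer: 47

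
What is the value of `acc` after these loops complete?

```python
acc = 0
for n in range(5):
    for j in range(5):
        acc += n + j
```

Sum of all n+j for n,j in 5x5
`acc` takes the values: 0 → 1 → 3 → 6 → 10 → 11 → 13 → 16 → 20 → 25 → 27 → 30 → 34 → 39 → 45 → 48 → 52 → 57 → 63 → 70 → 74 → 79 → 85 → 92 → 100

Answer: 100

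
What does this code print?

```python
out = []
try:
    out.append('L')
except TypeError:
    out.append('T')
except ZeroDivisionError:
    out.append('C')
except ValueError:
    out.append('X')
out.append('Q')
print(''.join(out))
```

Execution trace: 'L' (try body, no exception) → 'Q' (after the try/except). Output: LQ

Answer: LQ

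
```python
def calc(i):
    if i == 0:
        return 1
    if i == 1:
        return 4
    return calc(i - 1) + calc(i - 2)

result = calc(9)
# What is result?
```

Build up from base cases: calc(0)=1, calc(1)=4, calc(2)=5, calc(3)=9, calc(4)=14, calc(5)=23, calc(6)=37, ..., calc(9)=157

Answer: 157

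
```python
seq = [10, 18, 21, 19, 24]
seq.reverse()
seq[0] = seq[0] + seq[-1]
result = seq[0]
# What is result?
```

Trace:
`seq = [10, 18, 21, 19, 24]` → seq = [10, 18, 21, 19, 24]
`seq.reverse()` → seq = [24, 19, 21, 18, 10]
`seq[0] = seq[0] + seq[-1]` → seq = [34, 19, 21, 18, 10]
`result = seq[0]` → result = 34
So result = 34

Answer: 34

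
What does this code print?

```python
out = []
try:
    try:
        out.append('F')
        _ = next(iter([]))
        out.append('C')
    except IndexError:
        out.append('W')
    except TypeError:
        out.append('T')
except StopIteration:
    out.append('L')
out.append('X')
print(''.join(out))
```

Execution trace: 'F' (try body) → 'L' (outer except StopIteration) → 'X' (after the try/except). Output: FLX

Answer: FLX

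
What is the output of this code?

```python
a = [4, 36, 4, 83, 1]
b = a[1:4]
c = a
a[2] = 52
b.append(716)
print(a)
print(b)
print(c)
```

Key concept: slice vs alias.
Step by step:
`a = [4, 36, 4, 83, 1]` → a = [4, 36, 4, 83, 1]
`b = a[1:4]` → b = [36, 4, 83]
`c = a` → c = [4, 36, 4, 83, 1] (same object as a)
`a[2] = 52` → a = [4, 36, 52, 83, 1] (same object as c); c = [4, 36, 52, 83, 1] (same object as a)
`b.append(716)` → b = [36, 4, 83, 716]
`print(a)` → prints [4, 36, 52, 83, 1]
`print(b)` → prints [36, 4, 83, 716]
`print(c)` → prints [4, 36, 52, 83, 1]

Answer:
[4, 36, 52, 83, 1]
[36, 4, 83, 716]
[4, 36, 52, 83, 1]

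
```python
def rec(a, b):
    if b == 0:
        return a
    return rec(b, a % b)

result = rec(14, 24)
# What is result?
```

rec(14, 24) -> rec(24, 14) -> rec(14, 10) -> rec(10, 4) -> rec(4, 2) -> rec(2, 0) -> 2

Answer: 2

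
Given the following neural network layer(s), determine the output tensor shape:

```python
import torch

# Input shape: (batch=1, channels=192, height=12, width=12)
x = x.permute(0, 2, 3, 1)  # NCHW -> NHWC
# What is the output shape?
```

Input: (1, 192, 12, 12) -> Output: (1, 12, 12, 192)

Answer: (1, 12, 12, 192)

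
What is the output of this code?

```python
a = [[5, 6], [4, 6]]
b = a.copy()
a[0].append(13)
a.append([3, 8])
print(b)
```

Key concept: shallow copy with nested lists.
Step by step:
`a = [[5, 6], [4, 6]]` → a = [[5, 6], [4, 6]]
`b = a.copy()` → b = [[5, 6], [4, 6]]
`a[0].append(13)` → a = [[5, 6, 13], [4, 6]]; b = [[5, 6, 13], [4, 6]]
`a.append([3, 8])` → a = [[5, 6, 13], [4, 6], [3, 8]]
`print(b)` → prints [[5, 6, 13], [4, 6]]

Answer: [[5, 6, 13], [4, 6]]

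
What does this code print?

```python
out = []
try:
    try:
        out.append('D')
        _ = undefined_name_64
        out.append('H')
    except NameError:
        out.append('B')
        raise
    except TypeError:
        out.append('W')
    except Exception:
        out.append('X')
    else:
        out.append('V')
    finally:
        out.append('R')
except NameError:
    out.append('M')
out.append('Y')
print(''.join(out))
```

Execution trace: 'D' (try body) → 'B' (except NameError) → 'R' (finally) → 'M' (outer except NameError) → 'Y' (after the try/except). Output: DBRMY

Answer: DBRMY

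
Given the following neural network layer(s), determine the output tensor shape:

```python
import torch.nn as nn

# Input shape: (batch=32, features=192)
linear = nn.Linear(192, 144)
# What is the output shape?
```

Input: (32, 192) -> Output: (32, 144)

Answer: (32, 144)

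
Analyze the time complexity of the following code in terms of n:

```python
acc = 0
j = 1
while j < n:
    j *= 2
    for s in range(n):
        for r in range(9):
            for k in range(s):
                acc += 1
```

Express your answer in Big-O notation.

Each loop level contributes: log n × n × 1 × n. Multiplying the contributions gives O(n^2 log n).

Answer: O(n^2 log n)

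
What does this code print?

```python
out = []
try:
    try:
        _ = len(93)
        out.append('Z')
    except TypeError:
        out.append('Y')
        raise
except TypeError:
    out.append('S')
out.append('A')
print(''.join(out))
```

Execution trace: 'Y' (inner except TypeError) → 'S' (outer except TypeError) → 'A' (after the try/except). Output: YSA

Answer: YSA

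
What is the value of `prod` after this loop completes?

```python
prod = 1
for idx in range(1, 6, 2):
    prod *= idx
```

Product of 1, 3, 5, ... up to 5
`prod` takes the values: 1 → 3 → 15

Answer: 15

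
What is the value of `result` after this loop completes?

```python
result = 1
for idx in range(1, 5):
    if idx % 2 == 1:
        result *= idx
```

Product of odd numbers 1 to 4
`result` takes the values: 1 → 3

Answer: 3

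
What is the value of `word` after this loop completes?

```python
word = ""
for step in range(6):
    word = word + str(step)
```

Concatenate digits 0 to 5
`word` takes the values: "" → "0" → "01" → "012" → "0123" → "01234" → "012345"

Answer: "012345"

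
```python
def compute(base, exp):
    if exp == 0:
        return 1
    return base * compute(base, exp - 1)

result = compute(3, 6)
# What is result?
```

compute(3, 6) = 3 * 3 * 3 * 3 * 3 * 3 = 729

Answer: 729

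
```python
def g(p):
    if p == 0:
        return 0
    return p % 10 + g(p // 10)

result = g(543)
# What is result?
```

Sum of digits of 543: 3 + 4 + 5 = 12

Answer: 12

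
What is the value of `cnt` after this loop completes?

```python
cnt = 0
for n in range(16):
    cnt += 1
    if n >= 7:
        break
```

Loop breaks when n reaches 7, cnt is 8
`cnt` takes the values: 0 → 1 → 2 → 3 → 4 → 5 → 6 → 7 → 8

Answer: 8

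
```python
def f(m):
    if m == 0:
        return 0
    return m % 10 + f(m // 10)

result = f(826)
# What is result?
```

Sum of digits of 826: 6 + 2 + 8 = 16

Answer: 16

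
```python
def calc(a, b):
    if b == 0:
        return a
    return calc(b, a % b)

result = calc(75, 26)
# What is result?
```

calc(75, 26) -> calc(26, 23) -> calc(23, 3) -> calc(3, 2) -> calc(2, 1) -> calc(1, 0) -> 1

Answer: 1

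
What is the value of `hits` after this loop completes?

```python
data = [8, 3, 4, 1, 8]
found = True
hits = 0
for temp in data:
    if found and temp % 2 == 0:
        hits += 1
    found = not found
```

Count even values at even positions
`hits` takes the values: 0 → 1 → 2 → 3

Answer: 3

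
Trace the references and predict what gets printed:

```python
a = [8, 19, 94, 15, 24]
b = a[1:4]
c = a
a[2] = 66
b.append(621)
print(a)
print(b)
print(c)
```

Key concept: slice vs alias.
Step by step:
`a = [8, 19, 94, 15, 24]` → a = [8, 19, 94, 15, 24]
`b = a[1:4]` → b = [19, 94, 15]
`c = a` → c = [8, 19, 94, 15, 24] (same object as a)
`a[2] = 66` → a = [8, 19, 66, 15, 24] (same object as c); c = [8, 19, 66, 15, 24] (same object as a)
`b.append(621)` → b = [19, 94, 15, 621]
`print(a)` → prints [8, 19, 66, 15, 24]
`print(b)` → prints [19, 94, 15, 621]
`print(c)` → prints [8, 19, 66, 15, 24]

Answer:
[8, 19, 66, 15, 24]
[19, 94, 15, 621]
[8, 19, 66, 15, 24]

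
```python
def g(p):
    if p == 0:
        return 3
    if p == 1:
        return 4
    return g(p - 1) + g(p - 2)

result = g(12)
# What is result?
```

Build up from base cases: g(0)=3, g(1)=4, g(2)=7, g(3)=11, g(4)=18, g(5)=29, g(6)=47, ..., g(12)=843

Answer: 843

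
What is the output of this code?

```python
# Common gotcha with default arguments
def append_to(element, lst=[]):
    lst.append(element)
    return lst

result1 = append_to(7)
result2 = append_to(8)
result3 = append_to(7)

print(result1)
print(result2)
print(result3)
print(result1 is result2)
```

Key concept: mutable default argument gotcha.
Step by step:
`result1 = append_to(7)` → result1 = [7]
`result2 = append_to(8)` → result1 = [7, 8] (same object as result2); result2 = [7, 8] (same object as result1)
`result3 = append_to(7)` → result1 = [7, 8, 7] (same object as result2, result3); result2 = [7, 8, 7] (same object as result1, result3); result3 = [7, 8, 7] (same object as result1, result2)
`print(result1)` → prints [7, 8, 7]
`print(result2)` → prints [7, 8, 7]
`print(result3)` → prints [7, 8, 7]
`print(result1 is result2)` → prints True

Answer:
[7, 8, 7]
[7, 8, 7]
[7, 8, 7]
True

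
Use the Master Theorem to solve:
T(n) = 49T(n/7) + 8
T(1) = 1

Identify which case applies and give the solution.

a=49, b=7, f(n)=8. log_7(49) = 2. Since c=0 < 2, Case 1 applies: T(n) = Θ(n^log_b(a)) = O(n^2).

Answer: O(n^2) - Case 1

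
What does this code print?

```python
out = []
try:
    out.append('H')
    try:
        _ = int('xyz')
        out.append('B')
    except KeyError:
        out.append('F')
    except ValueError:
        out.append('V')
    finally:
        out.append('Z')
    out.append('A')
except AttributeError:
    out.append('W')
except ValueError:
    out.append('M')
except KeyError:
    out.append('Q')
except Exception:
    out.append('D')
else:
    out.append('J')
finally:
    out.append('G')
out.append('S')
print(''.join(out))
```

Execution trace: 'H' (try body) → 'V' (inner except ValueError) → 'Z' (inner finally) → 'A' (try body, no exception) → 'J' (else) → 'G' (finally) → 'S' (after the try/except). Output: HVZAJGS

Answer: HVZAJGS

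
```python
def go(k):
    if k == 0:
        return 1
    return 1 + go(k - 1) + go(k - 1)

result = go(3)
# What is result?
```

go(k) = 1 + 2·go(k-1), go(0)=1. Closed form: (1+1)·2^3 - 1 = 15.

Answer: 15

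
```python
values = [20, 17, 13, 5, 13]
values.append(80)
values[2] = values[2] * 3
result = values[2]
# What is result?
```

Trace:
`values = [20, 17, 13, 5, 13]` → values = [20, 17, 13, 5, 13]
`values.append(80)` → values = [20, 17, 13, 5, 13, 80]
`values[2] = values[2] * 3` → values = [20, 17, 39, 5, 13, 80]
`result = values[2]` → result = 39
So result = 39

Answer: 39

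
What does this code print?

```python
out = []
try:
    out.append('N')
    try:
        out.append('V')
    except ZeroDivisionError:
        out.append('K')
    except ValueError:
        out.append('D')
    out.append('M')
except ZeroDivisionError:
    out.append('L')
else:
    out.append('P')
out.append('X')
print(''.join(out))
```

Execution trace: 'N' (try body) → 'V' (inner try body, no exception) → 'M' (try body, no exception) → 'P' (else) → 'X' (after the try/except). Output: NVMPX

Answer: NVMPX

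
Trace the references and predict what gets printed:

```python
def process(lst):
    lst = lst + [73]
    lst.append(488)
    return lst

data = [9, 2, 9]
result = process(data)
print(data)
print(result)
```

Key concept: rebinding parameter vs mutation.
Step by step:
`data = [9, 2, 9]` → data = [9, 2, 9]
`result = process(data)` → result = [9, 2, 9, 73, 488]
`print(data)` → prints [9, 2, 9]
`print(result)` → prints [9, 2, 9, 73, 488]

Answer:
[9, 2, 9]
[9, 2, 9, 73, 488]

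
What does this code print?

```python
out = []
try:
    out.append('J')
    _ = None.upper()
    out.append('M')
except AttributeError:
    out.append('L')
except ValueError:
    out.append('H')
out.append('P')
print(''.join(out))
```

Execution trace: 'J' (try body) → 'L' (except AttributeError) → 'P' (after the try/except). Output: JLP

Answer: JLP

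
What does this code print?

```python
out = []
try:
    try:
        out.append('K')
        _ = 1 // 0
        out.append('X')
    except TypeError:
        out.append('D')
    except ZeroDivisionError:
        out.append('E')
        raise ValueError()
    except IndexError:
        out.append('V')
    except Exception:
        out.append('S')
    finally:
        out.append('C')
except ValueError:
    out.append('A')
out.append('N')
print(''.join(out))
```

Execution trace: 'K' (inner try body) → 'E' (inner except ZeroDivisionError) → 'C' (inner finally) → 'A' (outer except ValueError) → 'N' (after the try/except). Output: KECAN

Answer: KECAN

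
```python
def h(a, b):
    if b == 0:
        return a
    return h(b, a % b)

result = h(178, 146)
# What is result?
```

h(178, 146) -> h(146, 32) -> h(32, 18) -> h(18, 14) -> h(14, 4) -> h(4, 2) -> h(2, 0) -> 2

Answer: 2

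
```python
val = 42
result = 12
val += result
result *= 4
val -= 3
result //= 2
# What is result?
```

Trace:
`val = 42` → val = 42
`result = 12` → result = 12
`val += result` → val = 54
`result *= 4` → result = 48
`val -= 3` → val = 51
`result //= 2` → result = 24
So result = 24

Answer: 24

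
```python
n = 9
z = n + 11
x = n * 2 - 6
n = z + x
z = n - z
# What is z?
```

Trace:
`n = 9` → n = 9
`z = n + 11` → z = 20
`x = n * 2 - 6` → x = 12
`n = z + x` → n = 32
`z = n - z` → z = 12
So z = 12

Answer: 12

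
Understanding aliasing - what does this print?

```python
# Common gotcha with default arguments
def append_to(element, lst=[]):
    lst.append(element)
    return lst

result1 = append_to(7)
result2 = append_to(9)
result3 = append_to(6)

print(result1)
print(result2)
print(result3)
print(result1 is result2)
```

Key concept: mutable default argument gotcha.
Step by step:
`result1 = append_to(7)` → result1 = [7]
`result2 = append_to(9)` → result1 = [7, 9] (same object as result2); result2 = [7, 9] (same object as result1)
`result3 = append_to(6)` → result1 = [7, 9, 6] (same object as result2, result3); result2 = [7, 9, 6] (same object as result1, result3); result3 = [7, 9, 6] (same object as result1, result2)
`print(result1)` → prints [7, 9, 6]
`print(result2)` → prints [7, 9, 6]
`print(result3)` → prints [7, 9, 6]
`print(result1 is result2)` → prints True

Answer:
[7, 9, 6]
[7, 9, 6]
[7, 9, 6]
True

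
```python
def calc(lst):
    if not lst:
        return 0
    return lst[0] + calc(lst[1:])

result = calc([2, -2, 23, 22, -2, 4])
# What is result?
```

2 + (-2) + 23 + 22 + (-2) + 4 + 0 = 47

Answer: 47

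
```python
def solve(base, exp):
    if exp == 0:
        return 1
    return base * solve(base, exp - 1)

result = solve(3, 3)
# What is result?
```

solve(3, 3) = 3 * 3 * 3 = 27

Answer: 27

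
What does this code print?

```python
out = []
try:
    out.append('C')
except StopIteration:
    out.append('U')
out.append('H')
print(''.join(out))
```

Execution trace: 'C' (try body, no exception) → 'H' (after the try/except). Output: CH

Answer: CH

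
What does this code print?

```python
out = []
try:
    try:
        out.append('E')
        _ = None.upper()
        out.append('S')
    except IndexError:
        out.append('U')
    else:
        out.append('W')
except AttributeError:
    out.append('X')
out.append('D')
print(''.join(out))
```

Execution trace: 'E' (try body) → 'X' (outer except AttributeError) → 'D' (after the try/except). Output: EXD

Answer: EXD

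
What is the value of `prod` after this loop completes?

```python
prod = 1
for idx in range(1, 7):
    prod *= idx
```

6! = 720
`prod` takes the values: 1 → 2 → 6 → 24 → 120 → 720

Answer: 720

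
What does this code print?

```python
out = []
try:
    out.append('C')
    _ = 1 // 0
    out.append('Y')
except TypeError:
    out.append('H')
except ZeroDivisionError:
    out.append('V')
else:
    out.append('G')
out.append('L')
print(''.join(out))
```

Execution trace: 'C' (try body) → 'V' (except ZeroDivisionError) → 'L' (after the try/except). Output: CVL

Answer: CVL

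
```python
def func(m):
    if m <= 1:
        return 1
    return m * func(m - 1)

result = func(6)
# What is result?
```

func(6) = 6 * 5 * 4 * 3 * 2 * 1 = 720

Answer: 720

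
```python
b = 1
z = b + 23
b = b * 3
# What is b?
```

Trace:
`b = 1` → b = 1
`z = b + 23` → z = 24
`b = b * 3` → b = 3
So b = 3

Answer: 3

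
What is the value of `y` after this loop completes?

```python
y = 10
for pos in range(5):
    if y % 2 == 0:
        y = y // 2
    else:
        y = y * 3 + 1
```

Collatz-style transformation from 10
`y` takes the values: 10 → 5 → 16 → 8 → 4 → 2

Answer: 2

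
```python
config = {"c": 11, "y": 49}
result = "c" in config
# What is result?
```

Trace:
`config = {"c": 11, "y": 49}` → config = {'c': 11, 'y': 49}
`result = "c" in config` → result = True
So result = True

Answer: True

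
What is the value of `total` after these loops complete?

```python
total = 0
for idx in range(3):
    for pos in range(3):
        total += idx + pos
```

Sum of all idx+pos for idx,pos in 3x3
`total` takes the values: 0 → 1 → 3 → 4 → 6 → 9 → 11 → 14 → 18

Answer: 18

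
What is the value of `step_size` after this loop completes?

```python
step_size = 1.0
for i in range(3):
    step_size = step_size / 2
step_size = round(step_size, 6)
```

Halving LR 3 times: 1 / 2^3
`step_size` takes the values: 1.0 → 0.5 → 0.25 → 0.125

Answer: 0.125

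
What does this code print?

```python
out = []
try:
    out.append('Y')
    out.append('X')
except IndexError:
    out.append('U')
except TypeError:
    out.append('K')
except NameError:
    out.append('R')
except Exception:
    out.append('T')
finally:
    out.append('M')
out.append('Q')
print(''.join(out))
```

Execution trace: 'Y' (try body) → 'X' (try body, no exception) → 'M' (finally) → 'Q' (after the try/except). Output: YXMQ

Answer: YXMQ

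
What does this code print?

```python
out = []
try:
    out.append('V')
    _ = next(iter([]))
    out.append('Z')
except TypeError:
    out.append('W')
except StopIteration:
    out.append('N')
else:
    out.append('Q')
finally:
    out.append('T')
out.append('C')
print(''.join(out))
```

Execution trace: 'V' (try body) → 'N' (except StopIteration) → 'T' (finally) → 'C' (after the try/except). Output: VNTC

Answer: VNTC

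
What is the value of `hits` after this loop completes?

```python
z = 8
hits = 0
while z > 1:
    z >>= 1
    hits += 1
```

Count right shifts until 1
`hits` takes the values: 0 → 1 → 2 → 3

Answer: 3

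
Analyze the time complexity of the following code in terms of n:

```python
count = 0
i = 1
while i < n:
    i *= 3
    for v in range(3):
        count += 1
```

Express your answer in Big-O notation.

Each loop level contributes: log n × 1. Multiplying the contributions gives O(log n).

Answer: O(log n)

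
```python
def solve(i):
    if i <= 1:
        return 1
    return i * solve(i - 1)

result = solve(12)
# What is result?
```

solve(12) = 12 * 11 * 10 * 9 * 8 * 7 * 6 * 5 * 4 * 3 * 2 * 1 = 479001600

Answer: 479001600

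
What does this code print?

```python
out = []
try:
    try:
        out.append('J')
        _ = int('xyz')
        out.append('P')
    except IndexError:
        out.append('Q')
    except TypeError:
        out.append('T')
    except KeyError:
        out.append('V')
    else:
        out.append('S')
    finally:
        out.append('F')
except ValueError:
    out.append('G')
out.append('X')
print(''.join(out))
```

Execution trace: 'J' (try body) → 'F' (finally) → 'G' (outer except ValueError) → 'X' (after the try/except). Output: JFGX

Answer: JFGX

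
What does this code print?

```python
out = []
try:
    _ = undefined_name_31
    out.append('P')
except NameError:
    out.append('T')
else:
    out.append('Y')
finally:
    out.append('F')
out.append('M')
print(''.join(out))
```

Execution trace: 'T' (except NameError) → 'F' (finally) → 'M' (after the try/except). Output: TFM

Answer: TFM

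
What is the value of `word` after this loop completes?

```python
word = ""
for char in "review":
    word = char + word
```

Reverse 'review'
`word` takes the values: "" → "r" → "er" → "ver" → "iver" → "eiver" → "weiver"

Answer: "weiver"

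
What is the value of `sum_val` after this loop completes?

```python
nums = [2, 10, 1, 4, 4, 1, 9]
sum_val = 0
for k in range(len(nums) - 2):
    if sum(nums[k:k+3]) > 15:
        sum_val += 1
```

Count windows with sum > 15
`sum_val` takes the values: 0

Answer: 0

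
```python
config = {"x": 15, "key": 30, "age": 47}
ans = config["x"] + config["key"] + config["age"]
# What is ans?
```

Trace:
`config = {"x": 15, "key": 30, "age": 47}` → config = {'x': 15, 'key': 30, 'age': 47}
`ans = config["x"] + config["key"] + config["age"]` → ans = 92
So ans = 92

Answer: 92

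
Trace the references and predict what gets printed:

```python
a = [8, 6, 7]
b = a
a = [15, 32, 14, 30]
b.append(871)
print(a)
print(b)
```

Key concept: rebinding vs mutation: a is rebound to a new list, b still points at the original.
Step by step:
`a = [8, 6, 7]` → a = [8, 6, 7]
`b = a` → b = [8, 6, 7] (same object as a)
`a = [15, 32, 14, 30]` → a = [15, 32, 14, 30]
`b.append(871)` → b = [8, 6, 7, 871]
`print(a)` → prints [15, 32, 14, 30]
`print(b)` → prints [8, 6, 7, 871]

Answer:
[15, 32, 14, 30]
[8, 6, 7, 871]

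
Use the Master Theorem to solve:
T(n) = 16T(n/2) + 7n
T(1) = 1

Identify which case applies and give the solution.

a=16, b=2, f(n)=7n. log_2(16) = 4. Since c=1 < 4, Case 1 applies: T(n) = Θ(n^log_b(a)) = O(n^4).

Answer: O(n^4) - Case 1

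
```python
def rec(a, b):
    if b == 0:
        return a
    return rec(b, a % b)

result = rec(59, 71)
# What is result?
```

rec(59, 71) -> rec(71, 59) -> rec(59, 12) -> rec(12, 11) -> rec(11, 1) -> rec(1, 0) -> 1

Answer: 1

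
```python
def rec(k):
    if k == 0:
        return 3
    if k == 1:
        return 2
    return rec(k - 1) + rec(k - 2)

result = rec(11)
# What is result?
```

Build up from base cases: rec(0)=3, rec(1)=2, rec(2)=5, rec(3)=7, rec(4)=12, rec(5)=19, rec(6)=31, ..., rec(11)=343

Answer: 343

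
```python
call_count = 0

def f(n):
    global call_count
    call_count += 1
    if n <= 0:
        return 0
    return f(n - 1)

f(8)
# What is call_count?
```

Linear recursion stepping by 1: 9 calls from n=8 down to ≤0.

Answer: 9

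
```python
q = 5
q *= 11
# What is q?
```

Trace:
`q = 5` → q = 5
`q *= 11` → q = 55
So q = 55

Answer: 55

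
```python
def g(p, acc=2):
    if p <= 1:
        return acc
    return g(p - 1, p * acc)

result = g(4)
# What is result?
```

Accumulator trace (n, acc): (4, 2) -> (3, 8) -> (2, 24) -> (1, 48) -> return 48

Answer: 48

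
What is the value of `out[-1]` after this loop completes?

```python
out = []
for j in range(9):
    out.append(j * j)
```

Last element of squares 0 to 8
`out` takes the values: [] → [0] → [0, 1] → [0, 1, 4] → [0, 1, 4, 9] → [0, 1, 4, 9, 16] → [0, 1, 4, 9, 16, 25] → [0, 1, 4, 9, 16, 25, 36] → [0, 1, 4, 9, 16, 25, 36, 49] → [0, 1, 4, 9, 16, 25, 36, 49, 64]
So `out[-1]` = 64

Answer: 64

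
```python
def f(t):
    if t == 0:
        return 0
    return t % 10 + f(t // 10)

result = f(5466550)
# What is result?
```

Sum of digits of 5466550: 0 + 5 + 5 + 6 + 6 + 4 + 5 = 31

Answer: 31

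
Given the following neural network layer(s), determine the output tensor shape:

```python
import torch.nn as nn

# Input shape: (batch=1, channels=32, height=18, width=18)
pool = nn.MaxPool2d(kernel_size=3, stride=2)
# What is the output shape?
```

Input: (1, 32, 18, 18) -> Output: (1, 32, 8, 8)

Answer: (1, 32, 8, 8)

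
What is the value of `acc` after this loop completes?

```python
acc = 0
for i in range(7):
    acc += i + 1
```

Start at 0, add 1 to 7 = 28
`acc` takes the values: 0 → 1 → 3 → 6 → 10 → 15 → 21 → 28

Answer: 28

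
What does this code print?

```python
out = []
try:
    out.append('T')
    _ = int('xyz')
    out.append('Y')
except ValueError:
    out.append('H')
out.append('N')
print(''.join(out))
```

Execution trace: 'T' (try body) → 'H' (except ValueError) → 'N' (after the try/except). Output: THN

Answer: THN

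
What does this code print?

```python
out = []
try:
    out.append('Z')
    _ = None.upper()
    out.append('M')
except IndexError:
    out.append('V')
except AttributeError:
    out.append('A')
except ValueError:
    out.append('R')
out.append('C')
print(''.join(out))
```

Execution trace: 'Z' (try body) → 'A' (except AttributeError) → 'C' (after the try/except). Output: ZAC

Answer: ZAC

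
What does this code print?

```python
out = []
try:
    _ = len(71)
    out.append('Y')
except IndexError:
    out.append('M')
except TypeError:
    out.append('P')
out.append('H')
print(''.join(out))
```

Execution trace: 'P' (except TypeError) → 'H' (after the try/except). Output: PH

Answer: PH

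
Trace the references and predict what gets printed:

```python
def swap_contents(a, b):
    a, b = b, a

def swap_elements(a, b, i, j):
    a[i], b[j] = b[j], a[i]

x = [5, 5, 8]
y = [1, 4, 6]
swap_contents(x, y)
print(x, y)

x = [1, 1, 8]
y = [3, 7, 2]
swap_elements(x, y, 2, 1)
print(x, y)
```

Key concept: parameter rebinding vs mutation.
Step by step:
`x = [5, 5, 8]` → x = [5, 5, 8]
`y = [1, 4, 6]` → y = [1, 4, 6]
`swap_contents(x, y)` → no visible change to tracked variables
`print(x, y)` → prints [5, 5, 8] [1, 4, 6]
`x = [1, 1, 8]` → x = [1, 1, 8]
`y = [3, 7, 2]` → y = [3, 7, 2]
`swap_elements(x, y, 2, 1)` → x = [1, 1, 7]; y = [3, 8, 2]
`print(x, y)` → prints [1, 1, 7] [3, 8, 2]

Answer:
[5, 5, 8] [1, 4, 6]
[1, 1, 7] [3, 8, 2]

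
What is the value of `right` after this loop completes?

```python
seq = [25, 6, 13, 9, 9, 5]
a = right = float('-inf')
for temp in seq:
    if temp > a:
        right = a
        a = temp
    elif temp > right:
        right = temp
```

Second largest (with repeats) in [25, 6, 13, 9, 9, 5]
`right` takes the values: -inf → 6 → 13

Answer: 13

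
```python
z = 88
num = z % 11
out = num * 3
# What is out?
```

Trace:
`z = 88` → z = 88
`num = z % 11` → num = 0
`out = num * 3` → out = 0
So out = 0

Answer: 0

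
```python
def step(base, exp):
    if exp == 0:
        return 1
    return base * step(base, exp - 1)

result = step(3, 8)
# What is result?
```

step(3, 8) = 3 * 3 * 3 * 3 * 3 * 3 * 3 * 3 = 6561

Answer: 6561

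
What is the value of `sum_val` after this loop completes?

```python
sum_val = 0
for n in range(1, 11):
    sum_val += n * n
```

Sum of squares 1² to 10² = 385
`sum_val` takes the values: 0 → 1 → 5 → 14 → 30 → 55 → 91 → 140 → 204 → 285 → 385

Answer: 385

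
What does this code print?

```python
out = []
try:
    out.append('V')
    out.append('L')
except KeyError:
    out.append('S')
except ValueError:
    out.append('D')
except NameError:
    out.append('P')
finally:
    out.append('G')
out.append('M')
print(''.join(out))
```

Execution trace: 'V' (try body) → 'L' (try body, no exception) → 'G' (finally) → 'M' (after the try/except). Output: VLGM

Answer: VLGM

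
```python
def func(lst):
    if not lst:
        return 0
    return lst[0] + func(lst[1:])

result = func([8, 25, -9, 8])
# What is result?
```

8 + 25 + (-9) + 8 + 0 = 32

Answer: 32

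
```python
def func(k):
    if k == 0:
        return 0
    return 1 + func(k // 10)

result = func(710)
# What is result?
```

Count of digits of 710: 3

Answer: 3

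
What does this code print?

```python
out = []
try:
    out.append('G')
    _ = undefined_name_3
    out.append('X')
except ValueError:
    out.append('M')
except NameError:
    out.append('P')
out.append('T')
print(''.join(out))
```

Execution trace: 'G' (try body) → 'P' (except NameError) → 'T' (after the try/except). Output: GPT

Answer: GPT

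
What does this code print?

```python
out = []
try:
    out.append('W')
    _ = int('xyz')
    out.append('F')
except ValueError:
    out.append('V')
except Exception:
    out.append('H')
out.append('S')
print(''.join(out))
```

Execution trace: 'W' (try body) → 'V' (except ValueError) → 'S' (after the try/except). Output: WVS

Answer: WVS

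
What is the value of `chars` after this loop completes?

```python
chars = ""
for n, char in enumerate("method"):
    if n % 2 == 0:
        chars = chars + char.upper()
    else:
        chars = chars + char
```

Uppercase even positions in 'method'
`chars` takes the values: "" → "M" → "Me" → "MeT" → "MeTh" → "MeThO" → "MeThOd"

Answer: "MeThOd"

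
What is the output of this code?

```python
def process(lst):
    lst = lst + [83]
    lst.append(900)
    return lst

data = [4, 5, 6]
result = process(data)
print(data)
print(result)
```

Key concept: rebinding parameter vs mutation.
Step by step:
`data = [4, 5, 6]` → data = [4, 5, 6]
`result = process(data)` → result = [4, 5, 6, 83, 900]
`print(data)` → prints [4, 5, 6]
`print(result)` → prints [4, 5, 6, 83, 900]

Answer:
[4, 5, 6]
[4, 5, 6, 83, 900]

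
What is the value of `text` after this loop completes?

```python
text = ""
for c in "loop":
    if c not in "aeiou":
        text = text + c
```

Remove vowels from 'loop'
`text` takes the values: "" → "l" → "lp"

Answer: "lp"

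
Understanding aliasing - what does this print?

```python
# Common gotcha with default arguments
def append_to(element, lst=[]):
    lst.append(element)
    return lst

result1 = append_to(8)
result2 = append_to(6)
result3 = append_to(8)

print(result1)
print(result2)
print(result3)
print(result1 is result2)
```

Key concept: mutable default argument gotcha.
Step by step:
`result1 = append_to(8)` → result1 = [8]
`result2 = append_to(6)` → result1 = [8, 6] (same object as result2); result2 = [8, 6] (same object as result1)
`result3 = append_to(8)` → result1 = [8, 6, 8] (same object as result2, result3); result2 = [8, 6, 8] (same object as result1, result3); result3 = [8, 6, 8] (same object as result1, result2)
`print(result1)` → prints [8, 6, 8]
`print(result2)` → prints [8, 6, 8]
`print(result3)` → prints [8, 6, 8]
`print(result1 is result2)` → prints True

Answer:
[8, 6, 8]
[8, 6, 8]
[8, 6, 8]
True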